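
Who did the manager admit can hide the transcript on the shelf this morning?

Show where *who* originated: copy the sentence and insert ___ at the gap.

Who did the manager admit ___ can hide the transcript on the shelf this morning?

Before movement: The manager did admit who can hide the transcript on the shelf this morning.
'who' is the subject of the clause embedded under 'admit'. The gap is right after 'admit'.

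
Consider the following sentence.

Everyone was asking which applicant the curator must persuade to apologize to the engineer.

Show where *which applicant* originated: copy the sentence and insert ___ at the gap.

Pre-movement form: The curator must persuade which applicant to apologize to the engineer.
The filler 'which applicant' is interpreted as the direct object of 'persuade'. The gap is right after 'persuade'.

Everyone was asking which applicant the curator must persuade ___ to apologize to the engineer.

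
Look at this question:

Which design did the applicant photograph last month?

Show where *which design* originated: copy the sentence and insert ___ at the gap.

Which design did the applicant photograph ___ last month?

Underlying clause: The applicant did photograph which design last month.
The filler 'which design' is interpreted as the direct object of 'photograph'. The gap is right after 'photograph'.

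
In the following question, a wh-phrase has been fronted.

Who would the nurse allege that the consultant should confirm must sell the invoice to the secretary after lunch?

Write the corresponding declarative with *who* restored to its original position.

The nurse would allege that the consultant should confirm who must sell the invoice to the secretary after lunch.

The filler 'who' is interpreted as the subject of the clause embedded under 'confirm'. Fronting leaves a gap immediately after 'confirm':
Who would the nurse allege that the consultant should confirm ___ must sell the invoice to the secretary after lunch?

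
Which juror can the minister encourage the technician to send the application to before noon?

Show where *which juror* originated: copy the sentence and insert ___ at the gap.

Underlying clause: The minister can encourage the technician to send the application to which juror before noon.
The filler 'which juror' is interpreted as the object of the preposition 'to' (recipient of 'send'). The gap is right after 'to'.

Which juror can the minister encourage the technician to send the application to ___ before noon?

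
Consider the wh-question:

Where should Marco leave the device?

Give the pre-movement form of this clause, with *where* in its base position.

Marco should leave the device where.

The filler 'where' is interpreted as the locative complement of 'leave'. It moves to the left edge, and the trace sits right after 'device':
Where should Marco leave the device ___?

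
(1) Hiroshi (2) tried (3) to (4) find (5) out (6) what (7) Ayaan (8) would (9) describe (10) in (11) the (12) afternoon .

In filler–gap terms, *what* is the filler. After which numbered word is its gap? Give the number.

9

Pre-movement form: Ayaan would describe what in the afternoon.
'what' is the direct object of 'describe'. Wh-movement fronts it, leaving a gap right after 'describe':
Hiroshi tried to find out what Ayaan would describe ___ in the afternoon.
'describe' is word 9.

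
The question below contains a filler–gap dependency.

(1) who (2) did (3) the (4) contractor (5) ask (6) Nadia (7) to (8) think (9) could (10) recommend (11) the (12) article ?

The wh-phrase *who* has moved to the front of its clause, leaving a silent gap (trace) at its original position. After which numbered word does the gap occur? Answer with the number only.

Pre-movement form: The contractor did ask Nadia to think who could recommend the article.
'who' functions as the subject of the clause embedded under 'think'. Fronting leaves a gap immediately after 'think':
Who did the contractor ask Nadia to think ___ could recommend the article?
'think' is word 8.

8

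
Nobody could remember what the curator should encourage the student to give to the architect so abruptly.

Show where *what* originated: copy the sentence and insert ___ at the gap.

Pre-movement form: The curator should encourage the student to give what to the architect so abruptly.
The filler 'what' is interpreted as the direct object of 'give'. The gap is right after 'give'.

Nobody could remember what the curator should encourage the student to give ___ to the architect so abruptly.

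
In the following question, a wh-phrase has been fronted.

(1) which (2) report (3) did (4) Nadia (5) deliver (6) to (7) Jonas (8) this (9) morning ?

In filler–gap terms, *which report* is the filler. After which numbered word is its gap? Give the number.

In situ: Nadia did deliver which report to Jonas this morning.
The filler 'which report' is interpreted as the direct object of 'deliver'. Fronting leaves a gap immediately after 'deliver':
Which report did Nadia deliver ___ to Jonas this morning?
'deliver' is word 5.

5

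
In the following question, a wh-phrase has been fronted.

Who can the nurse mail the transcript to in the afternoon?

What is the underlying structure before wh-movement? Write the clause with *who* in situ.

The nurse can mail the transcript to who in the afternoon.

'who' functions as the object of the preposition 'to' (recipient of 'mail'). It moves to the left edge, and the trace sits right after 'to':
Who can the nurse mail the transcript to ___ in the afternoon?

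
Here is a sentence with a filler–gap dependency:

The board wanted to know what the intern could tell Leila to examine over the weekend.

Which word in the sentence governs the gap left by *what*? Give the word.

In situ: The intern could tell Leila to examine what over the weekend.
'what' is the direct object of 'examine'. It moves to the left edge, and the trace sits right after 'examine':
The board wanted to know what the intern could tell Leila to examine ___ over the weekend.

examine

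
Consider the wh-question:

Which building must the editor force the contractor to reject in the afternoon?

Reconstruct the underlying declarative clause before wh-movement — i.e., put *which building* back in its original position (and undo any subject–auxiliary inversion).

The editor must force the contractor to reject which building in the afternoon.

'which building' functions as the direct object of 'reject'. Fronting leaves a gap immediately after 'reject':
Which building must the editor force the contractor to reject ___ in the afternoon?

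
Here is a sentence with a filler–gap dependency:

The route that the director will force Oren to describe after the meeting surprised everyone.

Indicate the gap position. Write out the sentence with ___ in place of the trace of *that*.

The filler 'that' is interpreted as the direct object of 'describe'. The gap is right after 'describe'.

The route that the director will force Oren to describe ___ after the meeting surprised everyone.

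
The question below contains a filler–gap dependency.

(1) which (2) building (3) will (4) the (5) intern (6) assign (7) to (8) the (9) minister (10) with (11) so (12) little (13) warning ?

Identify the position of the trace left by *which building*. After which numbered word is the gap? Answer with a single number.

In situ: The intern will assign which building to the minister with so little warning.
'which building' functions as the direct object of 'assign'. Fronting leaves a gap immediately after 'assign':
Which building will the intern assign ___ to the minister with so little warning?
'assign' is word 6.

6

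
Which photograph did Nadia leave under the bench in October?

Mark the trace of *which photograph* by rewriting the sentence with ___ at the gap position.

Underlying clause: Nadia did leave which photograph under the bench in October.
'which photograph' functions as the direct object of 'leave'. The gap is right after 'leave'.

Which photograph did Nadia leave ___ under the bench in October?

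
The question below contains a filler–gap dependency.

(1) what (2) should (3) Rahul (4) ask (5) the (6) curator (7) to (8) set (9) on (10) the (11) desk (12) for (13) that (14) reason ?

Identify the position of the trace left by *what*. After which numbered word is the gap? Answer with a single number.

Pre-movement form: Rahul should ask the curator to set what on the desk for that reason.
'what' functions as the direct object of 'set'. Fronting leaves a gap immediately after 'set':
What should Rahul ask the curator to set ___ on the desk for that reason?
'set' is word 8.

8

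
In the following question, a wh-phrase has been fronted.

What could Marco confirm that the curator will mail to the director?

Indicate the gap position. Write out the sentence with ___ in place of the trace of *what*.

What could Marco confirm that the curator will mail ___ to the director?

Before movement: Marco could confirm that the curator will mail what to the director.
'what' is the direct object of 'mail'. The gap is right after 'mail'.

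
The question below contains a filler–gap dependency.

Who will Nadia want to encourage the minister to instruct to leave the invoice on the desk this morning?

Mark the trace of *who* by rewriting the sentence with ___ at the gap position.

Underlying clause: Nadia will want to encourage the minister to instruct who to leave the invoice on the desk this morning.
The filler 'who' is interpreted as the direct object of 'instruct'. The gap is right after 'instruct'.

Who will Nadia want to encourage the minister to instruct ___ to leave the invoice on the desk this morning?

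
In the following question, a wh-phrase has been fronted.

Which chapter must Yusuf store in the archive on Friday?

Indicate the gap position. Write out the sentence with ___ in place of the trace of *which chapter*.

Pre-movement form: Yusuf must store which chapter in the archive on Friday.
'which chapter' functions as the direct object of 'store'. The gap is right after 'store'.

Which chapter must Yusuf store ___ in the archive on Friday?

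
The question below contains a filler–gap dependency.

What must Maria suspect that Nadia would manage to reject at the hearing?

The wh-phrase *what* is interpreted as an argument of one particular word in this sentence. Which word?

reject

Before movement: Maria must suspect that Nadia would manage to reject what at the hearing.
'what' functions as the direct object of 'reject'. Fronting leaves a gap immediately after 'reject':
What must Maria suspect that Nadia would manage to reject ___ at the hearing?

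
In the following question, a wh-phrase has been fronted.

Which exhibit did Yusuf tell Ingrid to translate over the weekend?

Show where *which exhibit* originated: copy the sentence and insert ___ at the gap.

Pre-movement form: Yusuf did tell Ingrid to translate which exhibit over the weekend.
'which exhibit' functions as the direct object of 'translate'. The gap is right after 'translate'.

Which exhibit did Yusuf tell Ingrid to translate ___ over the weekend?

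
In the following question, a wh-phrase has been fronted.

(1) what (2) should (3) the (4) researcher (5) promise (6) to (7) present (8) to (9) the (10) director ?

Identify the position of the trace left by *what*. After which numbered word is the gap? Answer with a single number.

In situ: The researcher should promise to present what to the director.
'what' is the direct object of 'present'. Wh-movement fronts it, leaving a gap right after 'present':
What should the researcher promise to present ___ to the director?
'present' is word 7.

7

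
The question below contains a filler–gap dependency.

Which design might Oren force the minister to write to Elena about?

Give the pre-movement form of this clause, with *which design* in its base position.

The filler 'which design' is interpreted as the object of the preposition 'about'. It moves to the left edge, and the trace sits right after 'about':
Which design might Oren force the minister to write to Elena about ___?

Oren might force the minister to write to Elena about which design.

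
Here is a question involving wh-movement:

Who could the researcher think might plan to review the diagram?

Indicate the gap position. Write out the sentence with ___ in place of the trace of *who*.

Who could the researcher think ___ might plan to review the diagram?

Pre-movement form: The researcher could think who might plan to review the diagram.
'who' is the subject of the clause embedded under 'think'. The gap is right after 'think'.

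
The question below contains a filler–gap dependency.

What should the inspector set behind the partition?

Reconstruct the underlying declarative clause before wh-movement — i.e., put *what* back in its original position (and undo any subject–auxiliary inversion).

The inspector should set what behind the partition.

'what' functions as the direct object of 'set'. Fronting leaves a gap immediately after 'set':
What should the inspector set ___ behind the partition?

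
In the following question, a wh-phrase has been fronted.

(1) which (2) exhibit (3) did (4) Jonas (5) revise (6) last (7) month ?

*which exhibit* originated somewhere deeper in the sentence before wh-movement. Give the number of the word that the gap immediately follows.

In situ: Jonas did revise which exhibit last month.
'which exhibit' is the direct object of 'revise'. Wh-movement fronts it, leaving a gap right after 'revise':
Which exhibit did Jonas revise ___ last month?
'revise' is word 5.

5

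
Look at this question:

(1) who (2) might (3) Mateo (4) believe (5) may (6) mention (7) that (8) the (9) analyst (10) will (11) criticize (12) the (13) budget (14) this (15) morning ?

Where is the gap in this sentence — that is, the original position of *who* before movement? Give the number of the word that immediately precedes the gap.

Before movement: Mateo might believe who may mention that the analyst will criticize the budget this morning.
The filler 'who' is interpreted as the subject of the clause embedded under 'believe'. Fronting leaves a gap immediately after 'believe':
Who might Mateo believe ___ may mention that the analyst will criticize the budget this morning?
'believe' is word 4.

4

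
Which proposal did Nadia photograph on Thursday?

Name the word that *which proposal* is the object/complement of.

Pre-movement form: Nadia did photograph which proposal on Thursday.
'which proposal' functions as the direct object of 'photograph'. It moves to the left edge, and the trace sits right after 'photograph':
Which proposal did Nadia photograph ___ on Thursday?

photograph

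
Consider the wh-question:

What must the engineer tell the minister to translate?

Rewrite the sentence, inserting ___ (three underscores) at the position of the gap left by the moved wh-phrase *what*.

In situ: The engineer must tell the minister to translate what.
'what' is the direct object of 'translate'. The gap is right after 'translate'.

What must the engineer tell the minister to translate ___?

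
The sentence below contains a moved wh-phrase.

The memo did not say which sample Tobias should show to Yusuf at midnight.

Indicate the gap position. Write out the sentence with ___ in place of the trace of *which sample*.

In situ: Tobias should show which sample to Yusuf at midnight.
The filler 'which sample' is interpreted as the direct object of 'show'. The gap is right after 'show'.

The memo did not say which sample Tobias should show ___ to Yusuf at midnight.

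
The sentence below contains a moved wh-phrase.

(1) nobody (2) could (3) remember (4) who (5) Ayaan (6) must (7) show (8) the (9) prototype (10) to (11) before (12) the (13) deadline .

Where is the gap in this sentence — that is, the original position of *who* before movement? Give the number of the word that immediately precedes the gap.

Pre-movement form: Ayaan must show the prototype to who before the deadline.
'who' functions as the object of the preposition 'to' (recipient of 'show'). It moves to the left edge, and the trace sits right after 'to':
Nobody could remember who Ayaan must show the prototype to ___ before the deadline.
'to' is word 10.

10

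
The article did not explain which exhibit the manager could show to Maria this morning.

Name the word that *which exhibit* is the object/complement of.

show

In situ: The manager could show which exhibit to Maria this morning.
'which exhibit' is the direct object of 'show'. Wh-movement fronts it, leaving a gap right after 'show':
The article did not explain which exhibit the manager could show ___ to Maria this morning.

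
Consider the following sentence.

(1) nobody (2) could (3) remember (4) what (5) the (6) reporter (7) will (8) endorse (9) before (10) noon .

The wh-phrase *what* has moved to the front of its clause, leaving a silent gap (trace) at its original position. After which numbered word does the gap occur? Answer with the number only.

Before movement: The reporter will endorse what before noon.
'what' is the direct object of 'endorse'. Wh-movement fronts it, leaving a gap right after 'endorse':
Nobody could remember what the reporter will endorse ___ before noon.
'endorse' is word 8.

8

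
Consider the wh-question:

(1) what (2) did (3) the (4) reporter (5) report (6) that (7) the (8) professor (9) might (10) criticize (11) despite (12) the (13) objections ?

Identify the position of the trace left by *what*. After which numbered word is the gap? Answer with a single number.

10

Before movement: The reporter did report that the professor might criticize what despite the objections.
'what' functions as the direct object of 'criticize'. It moves to the left edge, and the trace sits right after 'criticize':
What did the reporter report that the professor might criticize ___ despite the objections?
'criticize' is word 10.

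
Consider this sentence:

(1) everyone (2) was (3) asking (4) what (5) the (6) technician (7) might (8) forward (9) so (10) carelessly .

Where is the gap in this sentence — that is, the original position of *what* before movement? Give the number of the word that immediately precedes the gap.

8

Before movement: The technician might forward what so carelessly.
'what' functions as the direct object of 'forward'. Wh-movement fronts it, leaving a gap right after 'forward':
Everyone was asking what the technician might forward ___ so carelessly.
'forward' is word 8.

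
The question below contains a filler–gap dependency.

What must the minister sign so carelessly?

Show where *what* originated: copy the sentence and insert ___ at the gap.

What must the minister sign ___ so carelessly?

Pre-movement form: The minister must sign what so carelessly.
'what' is the direct object of 'sign'. The gap is right after 'sign'.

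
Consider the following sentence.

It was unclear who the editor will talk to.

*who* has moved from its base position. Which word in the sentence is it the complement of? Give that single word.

to

Pre-movement form: The editor will talk to who.
The filler 'who' is interpreted as the object of the preposition 'to'. Wh-movement fronts it, leaving a gap right after 'to':
It was unclear who the editor will talk to ___.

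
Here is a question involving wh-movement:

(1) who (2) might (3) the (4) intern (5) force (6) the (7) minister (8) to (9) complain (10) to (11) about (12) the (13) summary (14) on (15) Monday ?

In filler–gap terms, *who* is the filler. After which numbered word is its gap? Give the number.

10

Underlying clause: The intern might force the minister to complain to who about the summary on Monday.
'who' is the object of the preposition 'to'. Wh-movement fronts it, leaving a gap right after 'to':
Who might the intern force the minister to complain to ___ about the summary on Monday?
'to' is word 10.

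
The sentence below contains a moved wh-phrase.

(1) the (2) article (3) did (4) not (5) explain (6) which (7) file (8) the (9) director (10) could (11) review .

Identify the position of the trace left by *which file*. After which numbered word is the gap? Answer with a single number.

Before movement: The director could review which file.
The filler 'which file' is interpreted as the direct object of 'review'. It moves to the left edge, and the trace sits right after 'review':
The article did not explain which file the director could review ___.
'review' is word 11.

11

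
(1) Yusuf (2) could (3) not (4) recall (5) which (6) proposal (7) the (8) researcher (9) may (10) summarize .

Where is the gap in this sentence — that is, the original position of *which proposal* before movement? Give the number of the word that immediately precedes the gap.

Before movement: The researcher may summarize which proposal.
'which proposal' functions as the direct object of 'summarize'. Wh-movement fronts it, leaving a gap right after 'summarize':
Yusuf could not recall which proposal the researcher may summarize ___.
'summarize' is word 10.

10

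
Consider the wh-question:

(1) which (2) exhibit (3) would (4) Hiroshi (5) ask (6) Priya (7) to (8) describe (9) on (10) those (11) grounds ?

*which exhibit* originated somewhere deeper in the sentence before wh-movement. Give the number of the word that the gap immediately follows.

8

Pre-movement form: Hiroshi would ask Priya to describe which exhibit on those grounds.
'which exhibit' functions as the direct object of 'describe'. It moves to the left edge, and the trace sits right after 'describe':
Which exhibit would Hiroshi ask Priya to describe ___ on those grounds?
'describe' is word 8.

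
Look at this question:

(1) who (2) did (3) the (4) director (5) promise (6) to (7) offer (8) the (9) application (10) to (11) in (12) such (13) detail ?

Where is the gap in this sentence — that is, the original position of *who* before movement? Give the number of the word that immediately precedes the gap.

10

Underlying clause: The director did promise to offer the application to who in such detail.
'who' is the object of the preposition 'to' (recipient of 'offer'). It moves to the left edge, and the trace sits right after 'to':
Who did the director promise to offer the application to ___ in such detail?
'to' is word 10.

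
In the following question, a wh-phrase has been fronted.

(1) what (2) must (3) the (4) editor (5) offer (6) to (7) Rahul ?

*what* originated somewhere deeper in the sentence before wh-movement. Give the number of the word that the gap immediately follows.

5

In situ: The editor must offer what to Rahul.
The filler 'what' is interpreted as the direct object of 'offer'. It moves to the left edge, and the trace sits right after 'offer':
What must the editor offer ___ to Rahul?
'offer' is word 5.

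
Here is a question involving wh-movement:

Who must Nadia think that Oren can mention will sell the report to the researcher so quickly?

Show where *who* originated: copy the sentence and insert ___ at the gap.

Who must Nadia think that Oren can mention ___ will sell the report to the researcher so quickly?

Underlying clause: Nadia must think that Oren can mention who will sell the report to the researcher so quickly.
'who' functions as the subject of the clause embedded under 'mention'. The gap is right after 'mention'.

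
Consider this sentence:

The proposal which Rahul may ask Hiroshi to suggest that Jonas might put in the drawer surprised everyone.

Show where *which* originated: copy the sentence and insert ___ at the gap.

The proposal which Rahul may ask Hiroshi to suggest that Jonas might put ___ in the drawer surprised everyone.

'which' functions as the direct object of 'put'. The gap is right after 'put'.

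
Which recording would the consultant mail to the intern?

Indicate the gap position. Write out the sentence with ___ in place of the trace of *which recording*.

In situ: The consultant would mail which recording to the intern.
'which recording' functions as the direct object of 'mail'. The gap is right after 'mail'.

Which recording would the consultant mail ___ to the intern?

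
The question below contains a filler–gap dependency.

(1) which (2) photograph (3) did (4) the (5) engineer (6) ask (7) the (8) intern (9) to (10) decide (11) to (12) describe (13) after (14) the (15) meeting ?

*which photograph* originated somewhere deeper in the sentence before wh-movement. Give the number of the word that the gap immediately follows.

Before movement: The engineer did ask the intern to decide to describe which photograph after the meeting.
'which photograph' is the direct object of 'describe'. It moves to the left edge, and the trace sits right after 'describe':
Which photograph did the engineer ask the intern to decide to describe ___ after the meeting?
'describe' is word 12.

12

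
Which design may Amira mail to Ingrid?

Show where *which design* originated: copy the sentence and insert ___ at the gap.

Pre-movement form: Amira may mail which design to Ingrid.
'which design' is the direct object of 'mail'. The gap is right after 'mail'.

Which design may Amira mail ___ to Ingrid?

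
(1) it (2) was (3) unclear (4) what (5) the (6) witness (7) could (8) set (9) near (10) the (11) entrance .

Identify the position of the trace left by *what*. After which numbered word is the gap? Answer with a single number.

Pre-movement form: The witness could set what near the entrance.
'what' is the direct object of 'set'. It moves to the left edge, and the trace sits right after 'set':
It was unclear what the witness could set ___ near the entrance.
'set' is word 8.

8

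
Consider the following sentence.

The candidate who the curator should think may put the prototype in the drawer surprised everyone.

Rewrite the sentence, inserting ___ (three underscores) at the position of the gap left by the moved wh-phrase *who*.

'who' functions as the subject of the clause embedded under 'think'. The gap is right after 'think'.

The candidate who the curator should think ___ may put the prototype in the drawer surprised everyone.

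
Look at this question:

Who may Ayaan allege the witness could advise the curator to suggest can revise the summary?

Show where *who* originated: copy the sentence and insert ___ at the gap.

Pre-movement form: Ayaan may allege the witness could advise the curator to suggest who can revise the summary.
'who' is the subject of the clause embedded under 'suggest'. The gap is right after 'suggest'.

Who may Ayaan allege the witness could advise the curator to suggest ___ can revise the summary?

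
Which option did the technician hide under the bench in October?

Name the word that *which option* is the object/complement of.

In situ: The technician did hide which option under the bench in October.
The filler 'which option' is interpreted as the direct object of 'hide'. Wh-movement fronts it, leaving a gap right after 'hide':
Which option did the technician hide ___ under the bench in October?

hide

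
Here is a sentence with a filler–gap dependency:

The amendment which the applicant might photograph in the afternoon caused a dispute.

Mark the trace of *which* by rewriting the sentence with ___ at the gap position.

The amendment which the applicant might photograph ___ in the afternoon caused a dispute.

'which' functions as the direct object of 'photograph'. The gap is right after 'photograph'.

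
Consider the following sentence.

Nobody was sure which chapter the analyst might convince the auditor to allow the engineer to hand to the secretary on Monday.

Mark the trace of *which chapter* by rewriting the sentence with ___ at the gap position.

Pre-movement form: The analyst might convince the auditor to allow the engineer to hand which chapter to the secretary on Monday.
'which chapter' is the direct object of 'hand'. The gap is right after 'hand'.

Nobody was sure which chapter the analyst might convince the auditor to allow the engineer to hand ___ to the secretary on Monday.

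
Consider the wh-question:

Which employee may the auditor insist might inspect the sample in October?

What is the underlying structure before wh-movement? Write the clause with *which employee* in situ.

The filler 'which employee' is interpreted as the subject of the clause embedded under 'insist'. Wh-movement fronts it, leaving a gap right after 'insist':
Which employee may the auditor insist ___ might inspect the sample in October?

The auditor may insist which employee might inspect the sample in October.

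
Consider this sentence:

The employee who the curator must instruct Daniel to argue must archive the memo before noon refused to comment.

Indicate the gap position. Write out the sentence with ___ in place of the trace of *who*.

The employee who the curator must instruct Daniel to argue ___ must archive the memo before noon refused to comment.

The filler 'who' is interpreted as the subject of the clause embedded under 'argue'. The gap is right after 'argue'.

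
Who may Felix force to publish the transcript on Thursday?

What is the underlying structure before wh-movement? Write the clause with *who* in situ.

Felix may force who to publish the transcript on Thursday.

The filler 'who' is interpreted as the direct object of 'force'. It moves to the left edge, and the trace sits right after 'force':
Who may Felix force ___ to publish the transcript on Thursday?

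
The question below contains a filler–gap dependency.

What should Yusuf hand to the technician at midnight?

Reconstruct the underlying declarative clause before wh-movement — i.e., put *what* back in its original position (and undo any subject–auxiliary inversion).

'what' is the direct object of 'hand'. It moves to the left edge, and the trace sits right after 'hand':
What should Yusuf hand ___ to the technician at midnight?

Yusuf should hand what to the technician at midnight.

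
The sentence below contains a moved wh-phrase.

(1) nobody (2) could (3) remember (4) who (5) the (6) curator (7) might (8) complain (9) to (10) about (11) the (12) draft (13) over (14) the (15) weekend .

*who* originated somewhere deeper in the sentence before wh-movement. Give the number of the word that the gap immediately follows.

9

In situ: The curator might complain to who about the draft over the weekend.
'who' functions as the object of the preposition 'to'. Wh-movement fronts it, leaving a gap right after 'to':
Nobody could remember who the curator might complain to ___ about the draft over the weekend.
'to' is word 9.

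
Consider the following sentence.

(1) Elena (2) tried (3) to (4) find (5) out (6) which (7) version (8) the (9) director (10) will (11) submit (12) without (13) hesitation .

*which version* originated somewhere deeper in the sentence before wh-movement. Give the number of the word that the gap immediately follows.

In situ: The director will submit which version without hesitation.
'which version' is the direct object of 'submit'. Wh-movement fronts it, leaving a gap right after 'submit':
Elena tried to find out which version the director will submit ___ without hesitation.
'submit' is word 11.

11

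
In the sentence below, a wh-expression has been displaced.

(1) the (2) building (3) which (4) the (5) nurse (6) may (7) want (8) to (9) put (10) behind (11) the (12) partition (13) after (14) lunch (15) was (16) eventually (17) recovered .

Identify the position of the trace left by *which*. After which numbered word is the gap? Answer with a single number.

'which' functions as the direct object of 'put'. It moves to the left edge, and the trace sits right after 'put':
The building which the nurse may want to put ___ behind the partition after lunch was eventually recovered.
'put' is word 9.

9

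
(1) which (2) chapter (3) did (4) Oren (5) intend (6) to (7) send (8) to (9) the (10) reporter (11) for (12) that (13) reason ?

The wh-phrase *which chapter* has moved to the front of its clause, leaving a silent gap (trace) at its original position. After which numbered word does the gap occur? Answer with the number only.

Before movement: Oren did intend to send which chapter to the reporter for that reason.
'which chapter' is the direct object of 'send'. It moves to the left edge, and the trace sits right after 'send':
Which chapter did Oren intend to send ___ to the reporter for that reason?
'send' is word 7.

7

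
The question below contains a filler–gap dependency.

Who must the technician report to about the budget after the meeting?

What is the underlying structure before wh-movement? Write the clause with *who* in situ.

The technician must report to who about the budget after the meeting.

'who' is the object of the preposition 'to'. Fronting leaves a gap immediately after 'to':
Who must the technician report to ___ about the budget after the meeting?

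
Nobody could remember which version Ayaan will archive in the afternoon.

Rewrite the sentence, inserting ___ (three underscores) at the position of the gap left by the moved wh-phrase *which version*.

In situ: Ayaan will archive which version in the afternoon.
'which version' is the direct object of 'archive'. The gap is right after 'archive'.

Nobody could remember which version Ayaan will archive ___ in the afternoon.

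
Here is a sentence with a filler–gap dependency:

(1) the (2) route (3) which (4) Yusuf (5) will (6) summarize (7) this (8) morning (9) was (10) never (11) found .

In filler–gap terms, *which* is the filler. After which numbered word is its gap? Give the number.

The filler 'which' is interpreted as the direct object of 'summarize'. Wh-movement fronts it, leaving a gap right after 'summarize':
The route which Yusuf will summarize ___ this morning was never found.
'summarize' is word 6.

6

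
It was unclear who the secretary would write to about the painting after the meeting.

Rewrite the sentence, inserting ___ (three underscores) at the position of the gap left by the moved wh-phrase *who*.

In situ: The secretary would write to who about the painting after the meeting.
'who' functions as the object of the preposition 'to'. The gap is right after 'to'.

It was unclear who the secretary would write to ___ about the painting after the meeting.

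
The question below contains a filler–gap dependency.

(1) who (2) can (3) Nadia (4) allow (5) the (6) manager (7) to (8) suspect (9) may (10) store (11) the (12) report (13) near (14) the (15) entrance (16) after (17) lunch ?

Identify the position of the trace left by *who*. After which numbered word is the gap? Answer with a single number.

In situ: Nadia can allow the manager to suspect who may store the report near the entrance after lunch.
The filler 'who' is interpreted as the subject of the clause embedded under 'suspect'. It moves to the left edge, and the trace sits right after 'suspect':
Who can Nadia allow the manager to suspect ___ may store the report near the entrance after lunch?
'suspect' is word 8.

8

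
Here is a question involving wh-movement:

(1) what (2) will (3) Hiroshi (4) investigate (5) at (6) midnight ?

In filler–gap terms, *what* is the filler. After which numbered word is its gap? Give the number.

Underlying clause: Hiroshi will investigate what at midnight.
The filler 'what' is interpreted as the direct object of 'investigate'. Wh-movement fronts it, leaving a gap right after 'investigate':
What will Hiroshi investigate ___ at midnight?
'investigate' is word 4.

4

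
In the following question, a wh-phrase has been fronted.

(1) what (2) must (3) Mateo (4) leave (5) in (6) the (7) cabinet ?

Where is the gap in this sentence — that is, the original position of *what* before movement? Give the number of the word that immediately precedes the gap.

4

In situ: Mateo must leave what in the cabinet.
'what' functions as the direct object of 'leave'. Wh-movement fronts it, leaving a gap right after 'leave':
What must Mateo leave ___ in the cabinet?
'leave' is word 4.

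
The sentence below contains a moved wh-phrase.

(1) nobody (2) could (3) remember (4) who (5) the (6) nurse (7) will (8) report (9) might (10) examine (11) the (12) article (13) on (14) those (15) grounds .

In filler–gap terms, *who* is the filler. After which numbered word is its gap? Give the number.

Pre-movement form: The nurse will report who might examine the article on those grounds.
'who' functions as the subject of the clause embedded under 'report'. Wh-movement fronts it, leaving a gap right after 'report':
Nobody could remember who the nurse will report ___ might examine the article on those grounds.
'report' is word 8.

8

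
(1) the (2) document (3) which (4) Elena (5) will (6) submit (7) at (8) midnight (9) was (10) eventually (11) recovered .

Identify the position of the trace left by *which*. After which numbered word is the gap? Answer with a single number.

The filler 'which' is interpreted as the direct object of 'submit'. It moves to the left edge, and the trace sits right after 'submit':
The document which Elena will submit ___ at midnight was eventually recovered.
'submit' is word 6.

6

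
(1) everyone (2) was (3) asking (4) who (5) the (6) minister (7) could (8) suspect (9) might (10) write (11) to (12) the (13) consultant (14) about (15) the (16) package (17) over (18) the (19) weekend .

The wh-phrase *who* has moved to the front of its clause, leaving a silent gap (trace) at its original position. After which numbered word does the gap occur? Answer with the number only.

8

Pre-movement form: The minister could suspect who might write to the consultant about the package over the weekend.
The filler 'who' is interpreted as the subject of the clause embedded under 'suspect'. It moves to the left edge, and the trace sits right after 'suspect':
Everyone was asking who the minister could suspect ___ might write to the consultant about the package over the weekend.
'suspect' is word 8.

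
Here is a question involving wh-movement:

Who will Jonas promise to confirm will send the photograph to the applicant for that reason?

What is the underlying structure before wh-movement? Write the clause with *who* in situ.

'who' functions as the subject of the clause embedded under 'confirm'. Wh-movement fronts it, leaving a gap right after 'confirm':
Who will Jonas promise to confirm ___ will send the photograph to the applicant for that reason?

Jonas will promise to confirm who will send the photograph to the applicant for that reason.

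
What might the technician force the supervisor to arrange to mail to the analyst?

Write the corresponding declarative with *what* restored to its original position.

The technician might force the supervisor to arrange to mail what to the analyst.

'what' is the direct object of 'mail'. Fronting leaves a gap immediately after 'mail':
What might the technician force the supervisor to arrange to mail ___ to the analyst?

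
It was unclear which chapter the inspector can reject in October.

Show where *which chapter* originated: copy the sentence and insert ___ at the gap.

In situ: The inspector can reject which chapter in October.
'which chapter' functions as the direct object of 'reject'. The gap is right after 'reject'.

It was unclear which chapter the inspector can reject ___ in October.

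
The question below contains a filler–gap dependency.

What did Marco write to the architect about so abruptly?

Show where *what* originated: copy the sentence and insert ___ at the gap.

What did Marco write to the architect about ___ so abruptly?

In situ: Marco did write to the architect about what so abruptly.
The filler 'what' is interpreted as the object of the preposition 'about'. The gap is right after 'about'.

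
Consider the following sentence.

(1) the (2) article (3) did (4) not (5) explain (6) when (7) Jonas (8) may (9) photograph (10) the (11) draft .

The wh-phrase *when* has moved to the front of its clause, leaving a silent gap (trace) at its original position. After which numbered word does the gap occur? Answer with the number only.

11

Before movement: Jonas may photograph the draft when.
The filler 'when' is interpreted as the temporal adjunct. Fronting leaves a gap immediately after 'draft':
The article did not explain when Jonas may photograph the draft ___.
'draft' is word 11.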